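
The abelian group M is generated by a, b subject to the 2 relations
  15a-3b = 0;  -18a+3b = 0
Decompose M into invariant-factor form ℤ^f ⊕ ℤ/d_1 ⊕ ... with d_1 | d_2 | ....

Answer: M ≅ ℤ/3 ⊕ ℤ/3

Derivation:
rank_ℚ(R)=2; free=2−2=0
SNF(R) diag = [3, 3] → torsion [3, 3]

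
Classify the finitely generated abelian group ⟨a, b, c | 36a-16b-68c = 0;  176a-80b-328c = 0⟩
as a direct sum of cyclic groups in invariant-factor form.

Answer: M ≅ ℤ^1 ⊕ ℤ/4 ⊕ ℤ/8

Derivation:
rank_ℚ(R)=2; free=3−2=1
SNF(R) diag = [4, 8] → torsion [4, 8]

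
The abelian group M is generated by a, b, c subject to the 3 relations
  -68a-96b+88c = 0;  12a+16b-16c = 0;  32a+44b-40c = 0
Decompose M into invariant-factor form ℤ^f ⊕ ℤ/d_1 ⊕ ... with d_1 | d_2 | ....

Answer: M ≅ ℤ/4 ⊕ ℤ/4 ⊕ ℤ/8

Derivation:
rank_ℚ(R)=3; free=3−3=0
SNF(R) diag = [4, 4, 8] → torsion [4, 4, 8]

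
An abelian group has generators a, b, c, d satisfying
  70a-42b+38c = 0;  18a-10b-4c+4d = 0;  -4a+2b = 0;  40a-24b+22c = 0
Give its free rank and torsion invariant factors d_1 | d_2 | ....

Answer: M ≅ ℤ/2 ⊕ ℤ/2 ⊕ ℤ/2 ⊕ ℤ/4

Derivation:
rank_ℚ(R)=4; free=4−4=0
SNF(R) diag = [2, 2, 2, 4] → torsion [2, 2, 2, 4]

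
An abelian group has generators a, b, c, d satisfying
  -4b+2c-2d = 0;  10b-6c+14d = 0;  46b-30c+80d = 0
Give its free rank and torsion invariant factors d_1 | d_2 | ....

rank_ℚ(R)=3; free=4−3=1
SNF(R) diag = [2, 2, 6] → torsion [2, 2, 6]

Answer: M ≅ ℤ^1 ⊕ ℤ/2 ⊕ ℤ/2 ⊕ ℤ/6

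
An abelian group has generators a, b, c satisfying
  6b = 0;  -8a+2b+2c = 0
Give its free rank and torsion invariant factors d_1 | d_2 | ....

rank_ℚ(R)=2; free=3−2=1
SNF(R) diag = [2, 6] → torsion [2, 6]

Answer: M ≅ ℤ^1 ⊕ ℤ/2 ⊕ ℤ/6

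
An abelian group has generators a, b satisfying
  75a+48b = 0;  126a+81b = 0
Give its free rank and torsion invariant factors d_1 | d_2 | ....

Answer: M ≅ ℤ/3 ⊕ ℤ/9

Derivation:
rank_ℚ(R)=2; free=2−2=0
SNF(R) diag = [3, 9] → torsion [3, 9]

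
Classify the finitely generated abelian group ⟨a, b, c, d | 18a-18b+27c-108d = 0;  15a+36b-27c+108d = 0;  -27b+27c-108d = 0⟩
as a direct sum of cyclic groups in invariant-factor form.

rank_ℚ(R)=3; free=4−3=1
SNF(R) diag = [3, 9, 27] → torsion [3, 9, 27]

Answer: M ≅ ℤ^1 ⊕ ℤ/3 ⊕ ℤ/9 ⊕ ℤ/27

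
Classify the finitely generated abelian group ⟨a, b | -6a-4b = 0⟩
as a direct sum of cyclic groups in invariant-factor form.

Answer: M ≅ ℤ^1 ⊕ ℤ/2

Derivation:
rank_ℚ(R)=1; free=2−1=1
SNF(R) diag = [2] → torsion [2]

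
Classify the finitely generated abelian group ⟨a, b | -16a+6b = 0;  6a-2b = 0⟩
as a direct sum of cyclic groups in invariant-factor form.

Answer: M ≅ ℤ/2 ⊕ ℤ/2

Derivation:
rank_ℚ(R)=2; free=2−2=0
SNF(R) diag = [2, 2] → torsion [2, 2]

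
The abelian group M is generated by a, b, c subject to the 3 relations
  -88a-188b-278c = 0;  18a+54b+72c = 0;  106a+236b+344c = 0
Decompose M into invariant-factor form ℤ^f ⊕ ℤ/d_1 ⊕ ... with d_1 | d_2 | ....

Answer: M ≅ ℤ/2 ⊕ ℤ/6 ⊕ ℤ/18

Derivation:
rank_ℚ(R)=3; free=3−3=0
SNF(R) diag = [2, 6, 18] → torsion [2, 6, 18]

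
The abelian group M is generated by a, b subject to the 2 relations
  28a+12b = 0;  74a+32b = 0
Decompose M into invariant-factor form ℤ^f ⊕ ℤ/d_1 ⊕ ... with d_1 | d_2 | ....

Answer: M ≅ ℤ/2 ⊕ ℤ/4

Derivation:
rank_ℚ(R)=2; free=2−2=0
SNF(R) diag = [2, 4] → torsion [2, 4]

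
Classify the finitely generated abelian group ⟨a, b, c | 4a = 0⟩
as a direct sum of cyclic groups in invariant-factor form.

Answer: M ≅ ℤ^2 ⊕ ℤ/4

Derivation:
rank_ℚ(R)=1; free=3−1=2
SNF(R) diag = [4] → torsion [4]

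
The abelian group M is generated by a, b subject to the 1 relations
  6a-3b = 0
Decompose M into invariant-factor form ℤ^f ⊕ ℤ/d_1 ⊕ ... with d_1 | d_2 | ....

Answer: M ≅ ℤ^1 ⊕ ℤ/3

Derivation:
rank_ℚ(R)=1; free=2−1=1
SNF(R) diag = [3] → torsion [3]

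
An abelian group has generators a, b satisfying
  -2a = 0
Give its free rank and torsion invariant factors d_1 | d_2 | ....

Answer: M ≅ ℤ^1 ⊕ ℤ/2

Derivation:
rank_ℚ(R)=1; free=2−1=1
SNF(R) diag = [2] → torsion [2]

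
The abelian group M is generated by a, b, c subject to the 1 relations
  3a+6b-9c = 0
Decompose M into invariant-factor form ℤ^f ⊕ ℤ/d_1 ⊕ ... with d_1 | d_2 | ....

Answer: M ≅ ℤ^2 ⊕ ℤ/3

Derivation:
rank_ℚ(R)=1; free=3−1=2
SNF(R) diag = [3] → torsion [3]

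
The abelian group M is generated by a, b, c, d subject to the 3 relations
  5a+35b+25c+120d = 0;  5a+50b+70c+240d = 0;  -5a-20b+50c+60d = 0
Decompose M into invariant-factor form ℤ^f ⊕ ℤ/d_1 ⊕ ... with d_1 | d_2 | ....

rank_ℚ(R)=3; free=4−3=1
SNF(R) diag = [5, 15, 30] → torsion [5, 15, 30]

Answer: M ≅ ℤ^1 ⊕ ℤ/5 ⊕ ℤ/15 ⊕ ℤ/30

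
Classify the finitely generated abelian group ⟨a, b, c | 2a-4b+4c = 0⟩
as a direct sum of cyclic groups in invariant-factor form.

rank_ℚ(R)=1; free=3−1=2
SNF(R) diag = [2] → torsion [2]

Answer: M ≅ ℤ^2 ⊕ ℤ/2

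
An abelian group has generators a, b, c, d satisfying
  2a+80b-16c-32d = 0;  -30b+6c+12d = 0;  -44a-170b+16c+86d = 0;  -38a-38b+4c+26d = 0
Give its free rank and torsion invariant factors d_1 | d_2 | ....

Answer: M ≅ ℤ/2 ⊕ ℤ/6 ⊕ ℤ/18 ⊕ ℤ/36

Derivation:
rank_ℚ(R)=4; free=4−4=0
SNF(R) diag = [2, 6, 18, 36] → torsion [2, 6, 18, 36]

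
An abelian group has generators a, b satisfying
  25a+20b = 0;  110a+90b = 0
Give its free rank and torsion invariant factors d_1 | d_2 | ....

rank_ℚ(R)=2; free=2−2=0
SNF(R) diag = [5, 10] → torsion [5, 10]

Answer: M ≅ ℤ/5 ⊕ ℤ/10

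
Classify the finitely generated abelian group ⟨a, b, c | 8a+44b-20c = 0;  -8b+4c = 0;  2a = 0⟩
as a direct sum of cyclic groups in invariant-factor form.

rank_ℚ(R)=3; free=3−3=0
SNF(R) diag = [2, 4, 4] → torsion [2, 4, 4]

Answer: M ≅ ℤ/2 ⊕ ℤ/4 ⊕ ℤ/4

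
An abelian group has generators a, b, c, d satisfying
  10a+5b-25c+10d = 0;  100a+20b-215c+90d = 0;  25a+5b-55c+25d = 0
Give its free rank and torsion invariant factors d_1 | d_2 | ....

Answer: M ≅ ℤ^1 ⊕ ℤ/5 ⊕ ℤ/5 ⊕ ℤ/15

Derivation:
rank_ℚ(R)=3; free=4−3=1
SNF(R) diag = [5, 5, 15] → torsion [5, 5, 15]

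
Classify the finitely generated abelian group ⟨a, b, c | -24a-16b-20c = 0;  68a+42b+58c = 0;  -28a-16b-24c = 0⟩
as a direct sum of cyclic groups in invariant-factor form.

rank_ℚ(R)=3; free=3−3=0
SNF(R) diag = [2, 4, 4] → torsion [2, 4, 4]

Answer: M ≅ ℤ/2 ⊕ ℤ/4 ⊕ ℤ/4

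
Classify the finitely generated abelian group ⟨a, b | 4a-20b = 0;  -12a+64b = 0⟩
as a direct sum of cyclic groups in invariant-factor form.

Answer: M ≅ ℤ/4 ⊕ ℤ/4

Derivation:
rank_ℚ(R)=2; free=2−2=0
SNF(R) diag = [4, 4] → torsion [4, 4]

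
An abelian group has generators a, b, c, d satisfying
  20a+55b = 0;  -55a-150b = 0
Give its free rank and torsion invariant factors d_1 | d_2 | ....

Answer: M ≅ ℤ^2 ⊕ ℤ/5 ⊕ ℤ/5

Derivation:
rank_ℚ(R)=2; free=4−2=2
SNF(R) diag = [5, 5] → torsion [5, 5]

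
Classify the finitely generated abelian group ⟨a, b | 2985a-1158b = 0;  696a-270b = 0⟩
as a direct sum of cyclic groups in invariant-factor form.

rank_ℚ(R)=2; free=2−2=0
SNF(R) diag = [3, 6] → torsion [3, 6]

Answer: M ≅ ℤ/3 ⊕ ℤ/6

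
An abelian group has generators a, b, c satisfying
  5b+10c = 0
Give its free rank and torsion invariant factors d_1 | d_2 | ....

Answer: M ≅ ℤ^2 ⊕ ℤ/5

Derivation:
rank_ℚ(R)=1; free=3−1=2
SNF(R) diag = [5] → torsion [5]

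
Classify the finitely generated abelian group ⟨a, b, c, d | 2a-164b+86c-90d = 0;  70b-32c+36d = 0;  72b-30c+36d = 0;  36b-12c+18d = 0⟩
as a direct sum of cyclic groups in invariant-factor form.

rank_ℚ(R)=4; free=4−4=0
SNF(R) diag = [2, 2, 6, 18] → torsion [2, 2, 6, 18]

Answer: M ≅ ℤ/2 ⊕ ℤ/2 ⊕ ℤ/6 ⊕ ℤ/18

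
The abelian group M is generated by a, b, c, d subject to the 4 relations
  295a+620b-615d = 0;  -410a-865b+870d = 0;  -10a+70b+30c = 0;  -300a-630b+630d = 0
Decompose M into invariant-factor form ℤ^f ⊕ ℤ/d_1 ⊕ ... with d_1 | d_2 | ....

Answer: M ≅ ℤ/5 ⊕ ℤ/15 ⊕ ℤ/30 ⊕ ℤ/90

Derivation:
rank_ℚ(R)=4; free=4−4=0
SNF(R) diag = [5, 15, 30, 90] → torsion [5, 15, 30, 90]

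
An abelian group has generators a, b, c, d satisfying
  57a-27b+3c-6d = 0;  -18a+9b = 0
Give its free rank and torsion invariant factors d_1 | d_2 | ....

Answer: M ≅ ℤ^2 ⊕ ℤ/3 ⊕ ℤ/9

Derivation:
rank_ℚ(R)=2; free=4−2=2
SNF(R) diag = [3, 9] → torsion [3, 9]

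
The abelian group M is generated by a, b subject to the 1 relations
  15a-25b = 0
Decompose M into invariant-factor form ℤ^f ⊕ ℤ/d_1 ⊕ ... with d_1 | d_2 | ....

rank_ℚ(R)=1; free=2−1=1
SNF(R) diag = [5] → torsion [5]

Answer: M ≅ ℤ^1 ⊕ ℤ/5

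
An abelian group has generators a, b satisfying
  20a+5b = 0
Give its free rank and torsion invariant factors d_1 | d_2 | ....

rank_ℚ(R)=1; free=2−1=1
SNF(R) diag = [5] → torsion [5]

Answer: M ≅ ℤ^1 ⊕ ℤ/5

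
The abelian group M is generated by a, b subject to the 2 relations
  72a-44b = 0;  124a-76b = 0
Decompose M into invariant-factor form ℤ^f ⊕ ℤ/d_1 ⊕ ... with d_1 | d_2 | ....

rank_ℚ(R)=2; free=2−2=0
SNF(R) diag = [4, 4] → torsion [4, 4]

Answer: M ≅ ℤ/4 ⊕ ℤ/4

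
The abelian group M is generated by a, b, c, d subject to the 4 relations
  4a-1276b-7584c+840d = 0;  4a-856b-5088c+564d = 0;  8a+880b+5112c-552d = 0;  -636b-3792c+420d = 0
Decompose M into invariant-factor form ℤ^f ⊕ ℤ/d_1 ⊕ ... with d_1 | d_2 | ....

rank_ℚ(R)=4; free=4−4=0
SNF(R) diag = [4, 12, 24, 72] → torsion [4, 12, 24, 72]

Answer: M ≅ ℤ/4 ⊕ ℤ/12 ⊕ ℤ/24 ⊕ ℤ/72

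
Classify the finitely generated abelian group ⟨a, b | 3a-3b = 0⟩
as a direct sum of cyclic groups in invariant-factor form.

Answer: M ≅ ℤ^1 ⊕ ℤ/3

Derivation:
rank_ℚ(R)=1; free=2−1=1
SNF(R) diag = [3] → torsion [3]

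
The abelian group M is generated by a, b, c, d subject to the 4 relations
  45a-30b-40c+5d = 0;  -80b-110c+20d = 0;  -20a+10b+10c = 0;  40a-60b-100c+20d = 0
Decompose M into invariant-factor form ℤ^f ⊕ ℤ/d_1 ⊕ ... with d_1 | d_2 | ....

rank_ℚ(R)=4; free=4−4=0
SNF(R) diag = [5, 10, 10, 20] → torsion [5, 10, 10, 20]

Answer: M ≅ ℤ/5 ⊕ ℤ/10 ⊕ ℤ/10 ⊕ ℤ/20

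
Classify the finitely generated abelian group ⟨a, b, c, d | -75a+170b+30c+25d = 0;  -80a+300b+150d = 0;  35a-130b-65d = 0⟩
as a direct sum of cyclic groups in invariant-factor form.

Answer: M ≅ ℤ^1 ⊕ ℤ/5 ⊕ ℤ/10 ⊕ ℤ/30

Derivation:
rank_ℚ(R)=3; free=4−3=1
SNF(R) diag = [5, 10, 30] → torsion [5, 10, 30]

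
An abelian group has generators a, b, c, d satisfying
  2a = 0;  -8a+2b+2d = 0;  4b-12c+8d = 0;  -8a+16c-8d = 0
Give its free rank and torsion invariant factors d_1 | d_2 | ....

Answer: M ≅ ℤ/2 ⊕ ℤ/2 ⊕ ℤ/4 ⊕ ℤ/8

Derivation:
rank_ℚ(R)=4; free=4−4=0
SNF(R) diag = [2, 2, 4, 8] → torsion [2, 2, 4, 8]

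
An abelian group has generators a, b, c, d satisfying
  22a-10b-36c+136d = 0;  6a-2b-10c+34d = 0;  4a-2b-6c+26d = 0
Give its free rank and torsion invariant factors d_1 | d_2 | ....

rank_ℚ(R)=3; free=4−3=1
SNF(R) diag = [2, 2, 2] → torsion [2, 2, 2]

Answer: M ≅ ℤ^1 ⊕ ℤ/2 ⊕ ℤ/2 ⊕ ℤ/2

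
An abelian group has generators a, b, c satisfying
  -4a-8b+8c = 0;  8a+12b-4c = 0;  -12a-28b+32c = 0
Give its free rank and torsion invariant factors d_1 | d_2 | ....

Answer: M ≅ ℤ/4 ⊕ ℤ/4 ⊕ ℤ/4

Derivation:
rank_ℚ(R)=3; free=3−3=0
SNF(R) diag = [4, 4, 4] → torsion [4, 4, 4]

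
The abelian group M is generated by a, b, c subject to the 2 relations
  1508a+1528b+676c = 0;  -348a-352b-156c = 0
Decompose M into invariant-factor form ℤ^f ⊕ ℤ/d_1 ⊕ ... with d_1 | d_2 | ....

rank_ℚ(R)=2; free=3−2=1
SNF(R) diag = [4, 8] → torsion [4, 8]

Answer: M ≅ ℤ^1 ⊕ ℤ/4 ⊕ ℤ/8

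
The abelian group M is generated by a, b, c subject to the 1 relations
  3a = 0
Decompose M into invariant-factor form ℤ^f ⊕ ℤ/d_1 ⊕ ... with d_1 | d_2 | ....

rank_ℚ(R)=1; free=3−1=2
SNF(R) diag = [3] → torsion [3]

Answer: M ≅ ℤ^2 ⊕ ℤ/3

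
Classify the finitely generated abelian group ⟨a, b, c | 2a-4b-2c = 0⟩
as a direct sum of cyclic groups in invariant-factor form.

Answer: M ≅ ℤ^2 ⊕ ℤ/2

Derivation:
rank_ℚ(R)=1; free=3−1=2
SNF(R) diag = [2] → torsion [2]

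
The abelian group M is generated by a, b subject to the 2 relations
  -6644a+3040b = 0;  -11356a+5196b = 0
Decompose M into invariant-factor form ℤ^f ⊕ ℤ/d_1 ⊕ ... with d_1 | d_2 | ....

rank_ℚ(R)=2; free=2−2=0
SNF(R) diag = [4, 4] → torsion [4, 4]

Answer: M ≅ ℤ/4 ⊕ ℤ/4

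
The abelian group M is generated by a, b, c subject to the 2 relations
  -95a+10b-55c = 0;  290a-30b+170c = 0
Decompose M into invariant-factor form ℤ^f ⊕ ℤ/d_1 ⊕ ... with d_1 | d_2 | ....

Answer: M ≅ ℤ^1 ⊕ ℤ/5 ⊕ ℤ/10

Derivation:
rank_ℚ(R)=2; free=3−2=1
SNF(R) diag = [5, 10] → torsion [5, 10]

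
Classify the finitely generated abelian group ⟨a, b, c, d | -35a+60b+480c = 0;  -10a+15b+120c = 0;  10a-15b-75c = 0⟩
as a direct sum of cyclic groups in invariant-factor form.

rank_ℚ(R)=3; free=4−3=1
SNF(R) diag = [5, 15, 45] → torsion [5, 15, 45]

Answer: M ≅ ℤ^1 ⊕ ℤ/5 ⊕ ℤ/15 ⊕ ℤ/45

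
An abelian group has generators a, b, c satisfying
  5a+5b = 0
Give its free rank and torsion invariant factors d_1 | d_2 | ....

rank_ℚ(R)=1; free=3−1=2
SNF(R) diag = [5] → torsion [5]

Answer: M ≅ ℤ^2 ⊕ ℤ/5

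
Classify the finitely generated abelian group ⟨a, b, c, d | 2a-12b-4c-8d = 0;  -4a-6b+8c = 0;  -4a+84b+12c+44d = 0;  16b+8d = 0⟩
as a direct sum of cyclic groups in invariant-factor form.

rank_ℚ(R)=4; free=4−4=0
SNF(R) diag = [2, 2, 4, 8] → torsion [2, 2, 4, 8]

Answer: M ≅ ℤ/2 ⊕ ℤ/2 ⊕ ℤ/4 ⊕ ℤ/8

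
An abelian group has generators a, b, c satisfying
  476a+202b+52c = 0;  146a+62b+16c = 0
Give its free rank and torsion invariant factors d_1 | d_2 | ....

rank_ℚ(R)=2; free=3−2=1
SNF(R) diag = [2, 2] → torsion [2, 2]

Answer: M ≅ ℤ^1 ⊕ ℤ/2 ⊕ ℤ/2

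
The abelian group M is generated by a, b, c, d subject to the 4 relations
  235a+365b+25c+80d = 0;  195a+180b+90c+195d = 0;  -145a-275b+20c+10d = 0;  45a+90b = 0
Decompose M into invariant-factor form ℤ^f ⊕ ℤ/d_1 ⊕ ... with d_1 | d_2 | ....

Answer: M ≅ ℤ/5 ⊕ ℤ/15 ⊕ ℤ/45 ⊕ ℤ/45

Derivation:
rank_ℚ(R)=4; free=4−4=0
SNF(R) diag = [5, 15, 45, 45] → torsion [5, 15, 45, 45]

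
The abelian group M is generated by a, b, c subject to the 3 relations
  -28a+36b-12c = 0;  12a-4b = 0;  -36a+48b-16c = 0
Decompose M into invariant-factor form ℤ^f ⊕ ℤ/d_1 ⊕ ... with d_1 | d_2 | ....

rank_ℚ(R)=3; free=3−3=0
SNF(R) diag = [4, 4, 4] → torsion [4, 4, 4]

Answer: M ≅ ℤ/4 ⊕ ℤ/4 ⊕ ℤ/4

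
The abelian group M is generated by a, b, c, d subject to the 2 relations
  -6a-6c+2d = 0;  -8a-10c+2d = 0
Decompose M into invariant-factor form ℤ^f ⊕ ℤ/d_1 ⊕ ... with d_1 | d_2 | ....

Answer: M ≅ ℤ^2 ⊕ ℤ/2 ⊕ ℤ/2

Derivation:
rank_ℚ(R)=2; free=4−2=2
SNF(R) diag = [2, 2] → torsion [2, 2]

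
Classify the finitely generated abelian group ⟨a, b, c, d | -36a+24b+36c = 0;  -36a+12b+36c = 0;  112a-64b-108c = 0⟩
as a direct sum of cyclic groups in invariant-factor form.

rank_ℚ(R)=3; free=4−3=1
SNF(R) diag = [4, 12, 36] → torsion [4, 12, 36]

Answer: M ≅ ℤ^1 ⊕ ℤ/4 ⊕ ℤ/12 ⊕ ℤ/36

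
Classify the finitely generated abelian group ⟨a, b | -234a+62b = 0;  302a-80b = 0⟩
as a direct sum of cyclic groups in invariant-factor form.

Answer: M ≅ ℤ/2 ⊕ ℤ/2

Derivation:
rank_ℚ(R)=2; free=2−2=0
SNF(R) diag = [2, 2] → torsion [2, 2]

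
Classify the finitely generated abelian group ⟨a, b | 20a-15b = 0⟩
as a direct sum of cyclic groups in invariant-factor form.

rank_ℚ(R)=1; free=2−1=1
SNF(R) diag = [5] → torsion [5]

Answer: M ≅ ℤ^1 ⊕ ℤ/5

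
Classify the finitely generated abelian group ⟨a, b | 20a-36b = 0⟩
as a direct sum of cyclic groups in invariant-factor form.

Answer: M ≅ ℤ^1 ⊕ ℤ/4

Derivation:
rank_ℚ(R)=1; free=2−1=1
SNF(R) diag = [4] → torsion [4]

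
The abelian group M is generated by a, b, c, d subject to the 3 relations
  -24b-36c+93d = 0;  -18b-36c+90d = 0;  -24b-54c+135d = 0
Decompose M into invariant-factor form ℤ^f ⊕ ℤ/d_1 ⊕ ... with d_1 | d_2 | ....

Answer: M ≅ ℤ^1 ⊕ ℤ/3 ⊕ ℤ/6 ⊕ ℤ/18

Derivation:
rank_ℚ(R)=3; free=4−3=1
SNF(R) diag = [3, 6, 18] → torsion [3, 6, 18]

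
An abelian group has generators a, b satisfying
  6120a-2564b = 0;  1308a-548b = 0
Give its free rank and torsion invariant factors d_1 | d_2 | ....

rank_ℚ(R)=2; free=2−2=0
SNF(R) diag = [4, 12] → torsion [4, 12]

Answer: M ≅ ℤ/4 ⊕ ℤ/12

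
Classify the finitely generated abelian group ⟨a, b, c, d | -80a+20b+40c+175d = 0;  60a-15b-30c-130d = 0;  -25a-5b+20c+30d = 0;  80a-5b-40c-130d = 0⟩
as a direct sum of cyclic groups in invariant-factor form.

Answer: M ≅ ℤ/5 ⊕ ℤ/5 ⊕ ℤ/15 ⊕ ℤ/30

Derivation:
rank_ℚ(R)=4; free=4−4=0
SNF(R) diag = [5, 5, 15, 30] → torsion [5, 5, 15, 30]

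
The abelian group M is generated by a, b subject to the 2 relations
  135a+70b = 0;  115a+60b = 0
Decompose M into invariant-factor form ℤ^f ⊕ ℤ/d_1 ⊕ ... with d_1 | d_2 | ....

rank_ℚ(R)=2; free=2−2=0
SNF(R) diag = [5, 10] → torsion [5, 10]

Answer: M ≅ ℤ/5 ⊕ ℤ/10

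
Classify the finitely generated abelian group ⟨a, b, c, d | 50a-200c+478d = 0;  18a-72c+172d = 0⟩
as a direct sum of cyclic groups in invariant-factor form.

rank_ℚ(R)=2; free=4−2=2
SNF(R) diag = [2, 2] → torsion [2, 2]

Answer: M ≅ ℤ^2 ⊕ ℤ/2 ⊕ ℤ/2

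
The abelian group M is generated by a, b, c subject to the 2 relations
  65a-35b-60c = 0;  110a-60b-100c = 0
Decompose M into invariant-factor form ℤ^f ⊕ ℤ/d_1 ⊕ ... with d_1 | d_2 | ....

Answer: M ≅ ℤ^1 ⊕ ℤ/5 ⊕ ℤ/10

Derivation:
rank_ℚ(R)=2; free=3−2=1
SNF(R) diag = [5, 10] → torsion [5, 10]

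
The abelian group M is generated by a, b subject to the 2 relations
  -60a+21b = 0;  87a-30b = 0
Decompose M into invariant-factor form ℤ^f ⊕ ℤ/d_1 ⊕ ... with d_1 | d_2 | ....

rank_ℚ(R)=2; free=2−2=0
SNF(R) diag = [3, 9] → torsion [3, 9]

Answer: M ≅ ℤ/3 ⊕ ℤ/9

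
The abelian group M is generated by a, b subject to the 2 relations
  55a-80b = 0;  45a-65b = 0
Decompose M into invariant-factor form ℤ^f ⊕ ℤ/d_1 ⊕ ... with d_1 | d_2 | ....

Answer: M ≅ ℤ/5 ⊕ ℤ/5

Derivation:
rank_ℚ(R)=2; free=2−2=0
SNF(R) diag = [5, 5] → torsion [5, 5]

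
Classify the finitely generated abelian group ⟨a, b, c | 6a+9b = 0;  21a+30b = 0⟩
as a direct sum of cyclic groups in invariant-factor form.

rank_ℚ(R)=2; free=3−2=1
SNF(R) diag = [3, 3] → torsion [3, 3]

Answer: M ≅ ℤ^1 ⊕ ℤ/3 ⊕ ℤ/3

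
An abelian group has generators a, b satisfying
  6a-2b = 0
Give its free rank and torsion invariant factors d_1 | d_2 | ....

rank_ℚ(R)=1; free=2−1=1
SNF(R) diag = [2] → torsion [2]

Answer: M ≅ ℤ^1 ⊕ ℤ/2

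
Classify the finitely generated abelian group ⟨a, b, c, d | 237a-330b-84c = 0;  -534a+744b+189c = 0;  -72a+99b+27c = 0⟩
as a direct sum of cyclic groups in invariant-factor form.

rank_ℚ(R)=3; free=4−3=1
SNF(R) diag = [3, 3, 9] → torsion [3, 3, 9]

Answer: M ≅ ℤ^1 ⊕ ℤ/3 ⊕ ℤ/3 ⊕ ℤ/9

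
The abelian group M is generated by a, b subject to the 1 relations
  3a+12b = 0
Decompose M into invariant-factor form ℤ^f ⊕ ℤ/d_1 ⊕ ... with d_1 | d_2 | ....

rank_ℚ(R)=1; free=2−1=1
SNF(R) diag = [3] → torsion [3]

Answer: M ≅ ℤ^1 ⊕ ℤ/3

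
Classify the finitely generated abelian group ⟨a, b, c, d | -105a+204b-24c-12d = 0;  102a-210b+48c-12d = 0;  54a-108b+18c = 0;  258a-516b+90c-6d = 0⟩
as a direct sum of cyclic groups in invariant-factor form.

rank_ℚ(R)=4; free=4−4=0
SNF(R) diag = [3, 6, 18, 18] → torsion [3, 6, 18, 18]

Answer: M ≅ ℤ/3 ⊕ ℤ/6 ⊕ ℤ/18 ⊕ ℤ/18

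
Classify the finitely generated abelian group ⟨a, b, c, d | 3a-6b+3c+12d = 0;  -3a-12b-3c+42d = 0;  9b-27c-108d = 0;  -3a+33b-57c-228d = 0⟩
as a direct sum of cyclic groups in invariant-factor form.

Answer: M ≅ ℤ/3 ⊕ ℤ/9 ⊕ ℤ/27 ⊕ ℤ/54

Derivation:
rank_ℚ(R)=4; free=4−4=0
SNF(R) diag = [3, 9, 27, 54] → torsion [3, 9, 27, 54]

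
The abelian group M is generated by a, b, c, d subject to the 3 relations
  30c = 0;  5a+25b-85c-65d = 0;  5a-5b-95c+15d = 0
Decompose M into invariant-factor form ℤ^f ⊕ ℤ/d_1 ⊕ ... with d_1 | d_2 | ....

Answer: M ≅ ℤ^1 ⊕ ℤ/5 ⊕ ℤ/10 ⊕ ℤ/30

Derivation:
rank_ℚ(R)=3; free=4−3=1
SNF(R) diag = [5, 10, 30] → torsion [5, 10, 30]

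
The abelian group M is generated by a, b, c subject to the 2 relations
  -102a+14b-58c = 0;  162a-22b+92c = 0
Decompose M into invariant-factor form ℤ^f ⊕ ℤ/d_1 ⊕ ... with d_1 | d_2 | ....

rank_ℚ(R)=2; free=3−2=1
SNF(R) diag = [2, 6] → torsion [2, 6]

Answer: M ≅ ℤ^1 ⊕ ℤ/2 ⊕ ℤ/6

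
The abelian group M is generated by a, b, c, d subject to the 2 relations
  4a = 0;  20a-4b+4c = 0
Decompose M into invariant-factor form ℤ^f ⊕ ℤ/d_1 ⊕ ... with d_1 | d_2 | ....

rank_ℚ(R)=2; free=4−2=2
SNF(R) diag = [4, 4] → torsion [4, 4]

Answer: M ≅ ℤ^2 ⊕ ℤ/4 ⊕ ℤ/4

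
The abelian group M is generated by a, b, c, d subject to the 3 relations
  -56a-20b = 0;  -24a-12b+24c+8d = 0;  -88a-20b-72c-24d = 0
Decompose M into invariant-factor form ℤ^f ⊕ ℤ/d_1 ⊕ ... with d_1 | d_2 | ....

Answer: M ≅ ℤ^1 ⊕ ℤ/4 ⊕ ℤ/8 ⊕ ℤ/16

Derivation:
rank_ℚ(R)=3; free=4−3=1
SNF(R) diag = [4, 8, 16] → torsion [4, 8, 16]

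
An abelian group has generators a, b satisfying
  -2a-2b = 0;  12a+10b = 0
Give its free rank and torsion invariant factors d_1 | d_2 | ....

rank_ℚ(R)=2; free=2−2=0
SNF(R) diag = [2, 2] → torsion [2, 2]

Answer: M ≅ ℤ/2 ⊕ ℤ/2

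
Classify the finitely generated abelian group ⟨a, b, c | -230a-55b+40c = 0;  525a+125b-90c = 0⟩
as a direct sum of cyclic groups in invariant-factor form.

Answer: M ≅ ℤ^1 ⊕ ℤ/5 ⊕ ℤ/5

Derivation:
rank_ℚ(R)=2; free=3−2=1
SNF(R) diag = [5, 5] → torsion [5, 5]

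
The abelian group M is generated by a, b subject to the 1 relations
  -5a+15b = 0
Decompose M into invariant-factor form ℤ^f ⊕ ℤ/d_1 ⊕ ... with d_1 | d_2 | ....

Answer: M ≅ ℤ^1 ⊕ ℤ/5

Derivation:
rank_ℚ(R)=1; free=2−1=1
SNF(R) diag = [5] → torsion [5]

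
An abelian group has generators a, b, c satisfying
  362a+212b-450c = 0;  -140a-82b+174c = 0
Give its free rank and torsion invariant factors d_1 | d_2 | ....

rank_ℚ(R)=2; free=3−2=1
SNF(R) diag = [2, 2] → torsion [2, 2]

Answer: M ≅ ℤ^1 ⊕ ℤ/2 ⊕ ℤ/2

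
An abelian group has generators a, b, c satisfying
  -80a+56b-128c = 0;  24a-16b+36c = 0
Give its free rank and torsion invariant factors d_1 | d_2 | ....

Answer: M ≅ ℤ^1 ⊕ ℤ/4 ⊕ ℤ/8

Derivation:
rank_ℚ(R)=2; free=3−2=1
SNF(R) diag = [4, 8] → torsion [4, 8]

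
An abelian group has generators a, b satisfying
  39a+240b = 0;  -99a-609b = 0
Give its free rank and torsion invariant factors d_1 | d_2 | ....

rank_ℚ(R)=2; free=2−2=0
SNF(R) diag = [3, 3] → torsion [3, 3]

Answer: M ≅ ℤ/3 ⊕ ℤ/3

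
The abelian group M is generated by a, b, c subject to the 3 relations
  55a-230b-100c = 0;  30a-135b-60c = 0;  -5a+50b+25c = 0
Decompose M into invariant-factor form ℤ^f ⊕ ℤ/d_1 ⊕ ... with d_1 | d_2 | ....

rank_ℚ(R)=3; free=3−3=0
SNF(R) diag = [5, 5, 15] → torsion [5, 5, 15]

Answer: M ≅ ℤ/5 ⊕ ℤ/5 ⊕ ℤ/15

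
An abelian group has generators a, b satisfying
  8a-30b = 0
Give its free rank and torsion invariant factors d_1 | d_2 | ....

rank_ℚ(R)=1; free=2−1=1
SNF(R) diag = [2] → torsion [2]

Answer: M ≅ ℤ^1 ⊕ ℤ/2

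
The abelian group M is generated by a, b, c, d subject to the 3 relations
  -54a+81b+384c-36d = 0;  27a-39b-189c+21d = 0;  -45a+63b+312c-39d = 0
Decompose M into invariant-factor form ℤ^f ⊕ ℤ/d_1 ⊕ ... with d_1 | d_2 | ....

Answer: M ≅ ℤ^1 ⊕ ℤ/3 ⊕ ℤ/3 ⊕ ℤ/3

Derivation:
rank_ℚ(R)=3; free=4−3=1
SNF(R) diag = [3, 3, 3] → torsion [3, 3, 3]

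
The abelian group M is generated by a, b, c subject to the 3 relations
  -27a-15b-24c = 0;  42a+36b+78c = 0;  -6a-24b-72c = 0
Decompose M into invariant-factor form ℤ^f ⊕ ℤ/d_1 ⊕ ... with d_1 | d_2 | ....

rank_ℚ(R)=3; free=3−3=0
SNF(R) diag = [3, 6, 6] → torsion [3, 6, 6]

Answer: M ≅ ℤ/3 ⊕ ℤ/6 ⊕ ℤ/6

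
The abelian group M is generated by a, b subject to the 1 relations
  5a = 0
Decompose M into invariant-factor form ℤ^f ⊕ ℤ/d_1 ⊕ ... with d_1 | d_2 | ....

Answer: M ≅ ℤ^1 ⊕ ℤ/5

Derivation:
rank_ℚ(R)=1; free=2−1=1
SNF(R) diag = [5] → torsion [5]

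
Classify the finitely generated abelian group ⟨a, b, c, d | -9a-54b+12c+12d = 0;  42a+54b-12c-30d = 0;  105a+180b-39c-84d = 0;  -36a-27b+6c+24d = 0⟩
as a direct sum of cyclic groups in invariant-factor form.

Answer: M ≅ ℤ/3 ⊕ ℤ/3 ⊕ ℤ/9 ⊕ ℤ/18

Derivation:
rank_ℚ(R)=4; free=4−4=0
SNF(R) diag = [3, 3, 9, 18] → torsion [3, 3, 9, 18]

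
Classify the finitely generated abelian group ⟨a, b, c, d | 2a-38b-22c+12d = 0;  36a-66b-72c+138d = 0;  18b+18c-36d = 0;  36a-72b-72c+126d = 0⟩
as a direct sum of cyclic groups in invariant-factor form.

Answer: M ≅ ℤ/2 ⊕ ℤ/6 ⊕ ℤ/18 ⊕ ℤ/18

Derivation:
rank_ℚ(R)=4; free=4−4=0
SNF(R) diag = [2, 6, 18, 18] → torsion [2, 6, 18, 18]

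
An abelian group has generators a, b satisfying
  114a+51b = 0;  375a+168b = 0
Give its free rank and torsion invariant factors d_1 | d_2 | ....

rank_ℚ(R)=2; free=2−2=0
SNF(R) diag = [3, 9] → torsion [3, 9]

Answer: M ≅ ℤ/3 ⊕ ℤ/9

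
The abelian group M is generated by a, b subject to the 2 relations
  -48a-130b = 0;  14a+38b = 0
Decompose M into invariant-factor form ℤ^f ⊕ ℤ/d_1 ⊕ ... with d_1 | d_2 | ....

rank_ℚ(R)=2; free=2−2=0
SNF(R) diag = [2, 2] → torsion [2, 2]

Answer: M ≅ ℤ/2 ⊕ ℤ/2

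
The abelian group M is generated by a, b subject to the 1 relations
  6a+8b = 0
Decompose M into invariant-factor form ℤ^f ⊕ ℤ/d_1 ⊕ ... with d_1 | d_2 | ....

Answer: M ≅ ℤ^1 ⊕ ℤ/2

Derivation:
rank_ℚ(R)=1; free=2−1=1
SNF(R) diag = [2] → torsion [2]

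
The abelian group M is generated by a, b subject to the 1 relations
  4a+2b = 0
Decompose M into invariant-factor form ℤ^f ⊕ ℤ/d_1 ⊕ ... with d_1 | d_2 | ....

Answer: M ≅ ℤ^1 ⊕ ℤ/2

Derivation:
rank_ℚ(R)=1; free=2−1=1
SNF(R) diag = [2] → torsion [2]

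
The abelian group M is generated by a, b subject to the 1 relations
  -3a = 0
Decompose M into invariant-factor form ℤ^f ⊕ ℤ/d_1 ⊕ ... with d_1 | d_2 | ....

Answer: M ≅ ℤ^1 ⊕ ℤ/3

Derivation:
rank_ℚ(R)=1; free=2−1=1
SNF(R) diag = [3] → torsion [3]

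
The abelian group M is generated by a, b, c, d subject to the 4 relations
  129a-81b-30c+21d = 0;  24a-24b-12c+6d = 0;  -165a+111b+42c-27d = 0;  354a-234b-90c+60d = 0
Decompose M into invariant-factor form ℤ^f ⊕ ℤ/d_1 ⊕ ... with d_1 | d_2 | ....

Answer: M ≅ ℤ/3 ⊕ ℤ/6 ⊕ ℤ/6 ⊕ ℤ/6

Derivation:
rank_ℚ(R)=4; free=4−4=0
SNF(R) diag = [3, 6, 6, 6] → torsion [3, 6, 6, 6]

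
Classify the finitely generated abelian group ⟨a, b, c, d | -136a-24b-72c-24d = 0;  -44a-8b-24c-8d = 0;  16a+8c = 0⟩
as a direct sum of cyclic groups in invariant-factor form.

rank_ℚ(R)=3; free=4−3=1
SNF(R) diag = [4, 8, 8] → torsion [4, 8, 8]

Answer: M ≅ ℤ^1 ⊕ ℤ/4 ⊕ ℤ/8 ⊕ ℤ/8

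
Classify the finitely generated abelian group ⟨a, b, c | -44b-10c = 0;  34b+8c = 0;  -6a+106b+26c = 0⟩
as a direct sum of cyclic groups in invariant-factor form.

rank_ℚ(R)=3; free=3−3=0
SNF(R) diag = [2, 6, 6] → torsion [2, 6, 6]

Answer: M ≅ ℤ/2 ⊕ ℤ/6 ⊕ ℤ/6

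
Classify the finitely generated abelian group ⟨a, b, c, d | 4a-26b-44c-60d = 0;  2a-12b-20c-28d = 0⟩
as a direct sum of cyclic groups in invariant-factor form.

rank_ℚ(R)=2; free=4−2=2
SNF(R) diag = [2, 2] → torsion [2, 2]

Answer: M ≅ ℤ^2 ⊕ ℤ/2 ⊕ ℤ/2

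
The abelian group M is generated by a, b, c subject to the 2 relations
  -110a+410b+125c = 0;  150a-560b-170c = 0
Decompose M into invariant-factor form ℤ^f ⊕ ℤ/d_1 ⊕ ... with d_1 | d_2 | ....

Answer: M ≅ ℤ^1 ⊕ ℤ/5 ⊕ ℤ/10

Derivation:
rank_ℚ(R)=2; free=3−2=1
SNF(R) diag = [5, 10] → torsion [5, 10]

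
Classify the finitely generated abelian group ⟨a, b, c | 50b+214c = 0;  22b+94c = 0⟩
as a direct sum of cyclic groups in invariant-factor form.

Answer: M ≅ ℤ^1 ⊕ ℤ/2 ⊕ ℤ/4

Derivation:
rank_ℚ(R)=2; free=3−2=1
SNF(R) diag = [2, 4] → torsion [2, 4]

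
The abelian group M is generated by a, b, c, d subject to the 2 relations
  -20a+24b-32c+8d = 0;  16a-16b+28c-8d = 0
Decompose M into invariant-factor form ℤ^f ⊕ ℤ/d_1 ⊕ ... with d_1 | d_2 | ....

rank_ℚ(R)=2; free=4−2=2
SNF(R) diag = [4, 4] → torsion [4, 4]

Answer: M ≅ ℤ^2 ⊕ ℤ/4 ⊕ ℤ/4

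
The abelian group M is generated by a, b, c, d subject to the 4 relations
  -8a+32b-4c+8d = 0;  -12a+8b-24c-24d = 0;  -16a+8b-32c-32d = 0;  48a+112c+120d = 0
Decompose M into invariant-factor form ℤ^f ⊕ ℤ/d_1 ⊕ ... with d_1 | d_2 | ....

rank_ℚ(R)=4; free=4−4=0
SNF(R) diag = [4, 4, 8, 24] → torsion [4, 4, 8, 24]

Answer: M ≅ ℤ/4 ⊕ ℤ/4 ⊕ ℤ/8 ⊕ ℤ/24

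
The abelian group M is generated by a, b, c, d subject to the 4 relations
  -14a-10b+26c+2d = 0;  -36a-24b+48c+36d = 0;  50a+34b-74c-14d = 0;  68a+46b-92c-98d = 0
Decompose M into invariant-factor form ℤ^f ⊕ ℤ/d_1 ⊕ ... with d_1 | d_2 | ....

Answer: M ≅ ℤ/2 ⊕ ℤ/6 ⊕ ℤ/12 ⊕ ℤ/24

Derivation:
rank_ℚ(R)=4; free=4−4=0
SNF(R) diag = [2, 6, 12, 24] → torsion [2, 6, 12, 24]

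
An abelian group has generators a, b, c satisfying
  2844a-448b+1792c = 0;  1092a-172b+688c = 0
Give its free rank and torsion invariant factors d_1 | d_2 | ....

Answer: M ≅ ℤ^1 ⊕ ℤ/4 ⊕ ℤ/12

Derivation:
rank_ℚ(R)=2; free=3−2=1
SNF(R) diag = [4, 12] → torsion [4, 12]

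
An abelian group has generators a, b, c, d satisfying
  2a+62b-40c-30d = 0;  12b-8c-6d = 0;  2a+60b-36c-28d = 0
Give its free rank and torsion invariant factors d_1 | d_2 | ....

rank_ℚ(R)=3; free=4−3=1
SNF(R) diag = [2, 2, 2] → torsion [2, 2, 2]

Answer: M ≅ ℤ^1 ⊕ ℤ/2 ⊕ ℤ/2 ⊕ ℤ/2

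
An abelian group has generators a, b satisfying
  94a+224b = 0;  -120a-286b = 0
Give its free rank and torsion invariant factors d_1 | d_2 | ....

Answer: M ≅ ℤ/2 ⊕ ℤ/2

Derivation:
rank_ℚ(R)=2; free=2−2=0
SNF(R) diag = [2, 2] → torsion [2, 2]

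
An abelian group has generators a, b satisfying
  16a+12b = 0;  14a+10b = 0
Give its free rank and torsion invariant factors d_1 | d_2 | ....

Answer: M ≅ ℤ/2 ⊕ ℤ/4

Derivation:
rank_ℚ(R)=2; free=2−2=0
SNF(R) diag = [2, 4] → torsion [2, 4]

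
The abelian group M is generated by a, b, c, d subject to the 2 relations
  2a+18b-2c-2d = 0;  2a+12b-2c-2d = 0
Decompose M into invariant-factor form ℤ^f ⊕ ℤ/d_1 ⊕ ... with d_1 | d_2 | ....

rank_ℚ(R)=2; free=4−2=2
SNF(R) diag = [2, 6] → torsion [2, 6]

Answer: M ≅ ℤ^2 ⊕ ℤ/2 ⊕ ℤ/6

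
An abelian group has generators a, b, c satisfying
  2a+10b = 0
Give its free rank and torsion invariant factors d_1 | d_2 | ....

Answer: M ≅ ℤ^2 ⊕ ℤ/2

Derivation:
rank_ℚ(R)=1; free=3−1=2
SNF(R) diag = [2] → torsion [2]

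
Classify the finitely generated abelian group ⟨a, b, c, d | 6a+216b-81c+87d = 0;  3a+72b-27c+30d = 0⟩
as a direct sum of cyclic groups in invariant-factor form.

Answer: M ≅ ℤ^2 ⊕ ℤ/3 ⊕ ℤ/9

Derivation:
rank_ℚ(R)=2; free=4−2=2
SNF(R) diag = [3, 9] → torsion [3, 9]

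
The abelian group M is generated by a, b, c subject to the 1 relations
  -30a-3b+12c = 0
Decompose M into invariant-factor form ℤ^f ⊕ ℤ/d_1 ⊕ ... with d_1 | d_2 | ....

Answer: M ≅ ℤ^2 ⊕ ℤ/3

Derivation:
rank_ℚ(R)=1; free=3−1=2
SNF(R) diag = [3] → torsion [3]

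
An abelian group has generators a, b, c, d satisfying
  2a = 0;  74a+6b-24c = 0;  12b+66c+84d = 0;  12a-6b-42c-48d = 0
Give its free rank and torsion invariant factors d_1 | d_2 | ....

Answer: M ≅ ℤ/2 ⊕ ℤ/6 ⊕ ℤ/6 ⊕ ℤ/12

Derivation:
rank_ℚ(R)=4; free=4−4=0
SNF(R) diag = [2, 6, 6, 12] → torsion [2, 6, 6, 12]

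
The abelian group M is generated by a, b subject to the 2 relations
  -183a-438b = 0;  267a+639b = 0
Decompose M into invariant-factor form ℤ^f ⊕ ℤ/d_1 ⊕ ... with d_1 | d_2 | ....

Answer: M ≅ ℤ/3 ⊕ ℤ/3

Derivation:
rank_ℚ(R)=2; free=2−2=0
SNF(R) diag = [3, 3] → torsion [3, 3]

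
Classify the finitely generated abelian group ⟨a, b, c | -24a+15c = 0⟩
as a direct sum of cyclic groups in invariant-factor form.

rank_ℚ(R)=1; free=3−1=2
SNF(R) diag = [3] → torsion [3]

Answer: M ≅ ℤ^2 ⊕ ℤ/3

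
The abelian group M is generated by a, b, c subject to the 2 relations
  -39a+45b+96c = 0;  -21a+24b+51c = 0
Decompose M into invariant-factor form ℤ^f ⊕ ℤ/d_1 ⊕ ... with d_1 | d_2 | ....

Answer: M ≅ ℤ^1 ⊕ ℤ/3 ⊕ ℤ/3

Derivation:
rank_ℚ(R)=2; free=3−2=1
SNF(R) diag = [3, 3] → torsion [3, 3]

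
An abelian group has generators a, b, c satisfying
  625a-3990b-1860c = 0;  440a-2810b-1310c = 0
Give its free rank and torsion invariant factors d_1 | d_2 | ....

Answer: M ≅ ℤ^1 ⊕ ℤ/5 ⊕ ℤ/10

Derivation:
rank_ℚ(R)=2; free=3−2=1
SNF(R) diag = [5, 10] → torsion [5, 10]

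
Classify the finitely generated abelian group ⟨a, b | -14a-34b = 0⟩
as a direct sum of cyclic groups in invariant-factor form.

rank_ℚ(R)=1; free=2−1=1
SNF(R) diag = [2] → torsion [2]

Answer: M ≅ ℤ^1 ⊕ ℤ/2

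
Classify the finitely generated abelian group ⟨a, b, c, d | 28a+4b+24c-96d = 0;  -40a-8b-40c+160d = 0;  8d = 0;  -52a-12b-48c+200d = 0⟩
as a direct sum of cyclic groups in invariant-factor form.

Answer: M ≅ ℤ/4 ⊕ ℤ/8 ⊕ ℤ/8 ⊕ ℤ/16

Derivation:
rank_ℚ(R)=4; free=4−4=0
SNF(R) diag = [4, 8, 8, 16] → torsion [4, 8, 8, 16]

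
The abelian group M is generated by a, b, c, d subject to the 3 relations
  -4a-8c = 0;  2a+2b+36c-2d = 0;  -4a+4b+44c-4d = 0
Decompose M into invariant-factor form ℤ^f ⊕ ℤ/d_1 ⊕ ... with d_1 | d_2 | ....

rank_ℚ(R)=3; free=4−3=1
SNF(R) diag = [2, 4, 12] → torsion [2, 4, 12]

Answer: M ≅ ℤ^1 ⊕ ℤ/2 ⊕ ℤ/4 ⊕ ℤ/12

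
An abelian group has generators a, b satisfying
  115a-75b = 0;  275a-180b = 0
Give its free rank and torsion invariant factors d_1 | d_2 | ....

rank_ℚ(R)=2; free=2−2=0
SNF(R) diag = [5, 15] → torsion [5, 15]

Answer: M ≅ ℤ/5 ⊕ ℤ/15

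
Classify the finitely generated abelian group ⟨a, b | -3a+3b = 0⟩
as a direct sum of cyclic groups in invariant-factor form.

Answer: M ≅ ℤ^1 ⊕ ℤ/3

Derivation:
rank_ℚ(R)=1; free=2−1=1
SNF(R) diag = [3] → torsion [3]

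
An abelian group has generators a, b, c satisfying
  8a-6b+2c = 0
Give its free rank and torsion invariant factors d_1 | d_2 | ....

Answer: M ≅ ℤ^2 ⊕ ℤ/2

Derivation:
rank_ℚ(R)=1; free=3−1=2
SNF(R) diag = [2] → torsion [2]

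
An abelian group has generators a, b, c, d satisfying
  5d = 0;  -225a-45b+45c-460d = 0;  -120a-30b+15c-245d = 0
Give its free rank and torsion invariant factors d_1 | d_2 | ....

rank_ℚ(R)=3; free=4−3=1
SNF(R) diag = [5, 15, 45] → torsion [5, 15, 45]

Answer: M ≅ ℤ^1 ⊕ ℤ/5 ⊕ ℤ/15 ⊕ ℤ/45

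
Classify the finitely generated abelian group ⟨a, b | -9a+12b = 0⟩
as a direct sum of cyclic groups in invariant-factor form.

rank_ℚ(R)=1; free=2−1=1
SNF(R) diag = [3] → torsion [3]

Answer: M ≅ ℤ^1 ⊕ ℤ/3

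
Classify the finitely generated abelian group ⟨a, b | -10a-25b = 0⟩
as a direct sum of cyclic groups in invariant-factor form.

rank_ℚ(R)=1; free=2−1=1
SNF(R) diag = [5] → torsion [5]

Answer: M ≅ ℤ^1 ⊕ ℤ/5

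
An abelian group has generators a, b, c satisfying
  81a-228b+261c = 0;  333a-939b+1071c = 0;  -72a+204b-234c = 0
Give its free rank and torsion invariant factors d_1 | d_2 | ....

Answer: M ≅ ℤ/3 ⊕ ℤ/9 ⊕ ℤ/18

Derivation:
rank_ℚ(R)=3; free=3−3=0
SNF(R) diag = [3, 9, 18] → torsion [3, 9, 18]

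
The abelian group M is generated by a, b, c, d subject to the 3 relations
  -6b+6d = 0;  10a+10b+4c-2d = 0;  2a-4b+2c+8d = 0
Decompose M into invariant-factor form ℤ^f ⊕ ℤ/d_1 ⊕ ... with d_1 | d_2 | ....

Answer: M ≅ ℤ^1 ⊕ ℤ/2 ⊕ ℤ/6 ⊕ ℤ/6

Derivation:
rank_ℚ(R)=3; free=4−3=1
SNF(R) diag = [2, 6, 6] → torsion [2, 6, 6]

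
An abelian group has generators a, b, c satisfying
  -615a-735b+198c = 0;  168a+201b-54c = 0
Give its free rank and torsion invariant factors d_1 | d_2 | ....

Answer: M ≅ ℤ^1 ⊕ ℤ/3 ⊕ ℤ/9

Derivation:
rank_ℚ(R)=2; free=3−2=1
SNF(R) diag = [3, 9] → torsion [3, 9]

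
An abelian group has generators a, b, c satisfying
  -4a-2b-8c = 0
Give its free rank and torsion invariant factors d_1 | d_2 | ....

Answer: M ≅ ℤ^2 ⊕ ℤ/2

Derivation:
rank_ℚ(R)=1; free=3−1=2
SNF(R) diag = [2] → torsion [2]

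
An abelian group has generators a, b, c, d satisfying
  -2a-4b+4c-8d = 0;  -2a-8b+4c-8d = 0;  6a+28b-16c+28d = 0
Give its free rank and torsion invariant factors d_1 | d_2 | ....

rank_ℚ(R)=3; free=4−3=1
SNF(R) diag = [2, 4, 4] → torsion [2, 4, 4]

Answer: M ≅ ℤ^1 ⊕ ℤ/2 ⊕ ℤ/4 ⊕ ℤ/4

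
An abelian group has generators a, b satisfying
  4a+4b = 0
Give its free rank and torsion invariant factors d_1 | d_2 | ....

Answer: M ≅ ℤ^1 ⊕ ℤ/4

Derivation:
rank_ℚ(R)=1; free=2−1=1
SNF(R) diag = [4] → torsion [4]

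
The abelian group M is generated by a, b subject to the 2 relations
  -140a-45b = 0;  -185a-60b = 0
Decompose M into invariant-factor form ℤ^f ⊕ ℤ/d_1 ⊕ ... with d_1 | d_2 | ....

rank_ℚ(R)=2; free=2−2=0
SNF(R) diag = [5, 15] → torsion [5, 15]

Answer: M ≅ ℤ/5 ⊕ ℤ/15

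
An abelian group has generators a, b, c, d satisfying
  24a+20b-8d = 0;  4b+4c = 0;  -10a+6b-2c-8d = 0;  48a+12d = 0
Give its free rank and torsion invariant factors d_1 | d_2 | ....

rank_ℚ(R)=4; free=4−4=0
SNF(R) diag = [2, 4, 4, 12] → torsion [2, 4, 4, 12]

Answer: M ≅ ℤ/2 ⊕ ℤ/4 ⊕ ℤ/4 ⊕ ℤ/12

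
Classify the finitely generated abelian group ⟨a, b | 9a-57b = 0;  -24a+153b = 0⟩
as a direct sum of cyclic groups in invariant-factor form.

rank_ℚ(R)=2; free=2−2=0
SNF(R) diag = [3, 3] → torsion [3, 3]

Answer: M ≅ ℤ/3 ⊕ ℤ/3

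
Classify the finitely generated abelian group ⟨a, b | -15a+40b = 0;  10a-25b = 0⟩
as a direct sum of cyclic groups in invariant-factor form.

rank_ℚ(R)=2; free=2−2=0
SNF(R) diag = [5, 5] → torsion [5, 5]

Answer: M ≅ ℤ/5 ⊕ ℤ/5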